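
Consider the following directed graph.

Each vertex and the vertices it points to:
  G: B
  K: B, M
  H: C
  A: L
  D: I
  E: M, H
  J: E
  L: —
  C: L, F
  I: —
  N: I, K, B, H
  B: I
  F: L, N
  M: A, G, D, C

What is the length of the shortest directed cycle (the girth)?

For each vertex v, BFS finds the shortest path from v back to v.
The shortest such closed walk is C → F → N → H → C, length 4.

4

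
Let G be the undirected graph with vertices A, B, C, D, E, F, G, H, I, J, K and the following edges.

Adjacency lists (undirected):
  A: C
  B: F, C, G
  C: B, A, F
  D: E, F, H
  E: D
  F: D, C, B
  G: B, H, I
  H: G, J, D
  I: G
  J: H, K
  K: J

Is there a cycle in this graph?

DFS, tracking each vertex's parent; an edge to a visited non-parent vertex closes a cycle.
Start from A:
visit A (parent –)
  visit C (parent A)
    visit B (parent C)
      visit F (parent B)
        visit D (parent F)
          visit E (parent D)
            E–D: parent, skip
          D–F: parent, skip
          visit H (parent D)
            visit G (parent H)
              G–B: B visited and ≠ parent → cycle
Cycle: B – F – D – H – G – B.

Yes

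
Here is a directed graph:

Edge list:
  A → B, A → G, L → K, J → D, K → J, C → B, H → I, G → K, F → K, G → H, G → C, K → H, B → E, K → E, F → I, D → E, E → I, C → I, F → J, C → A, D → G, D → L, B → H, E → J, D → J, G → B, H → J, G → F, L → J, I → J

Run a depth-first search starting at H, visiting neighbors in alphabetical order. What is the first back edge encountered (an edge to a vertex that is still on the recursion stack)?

E→I

DFS from H (visiting neighbors in alphabetical order); mark gray on enter, black on exit:
H gray
  I gray
    J gray
      D gray
        E gray
          E→I: I is gray → back edge
First back edge: E → I.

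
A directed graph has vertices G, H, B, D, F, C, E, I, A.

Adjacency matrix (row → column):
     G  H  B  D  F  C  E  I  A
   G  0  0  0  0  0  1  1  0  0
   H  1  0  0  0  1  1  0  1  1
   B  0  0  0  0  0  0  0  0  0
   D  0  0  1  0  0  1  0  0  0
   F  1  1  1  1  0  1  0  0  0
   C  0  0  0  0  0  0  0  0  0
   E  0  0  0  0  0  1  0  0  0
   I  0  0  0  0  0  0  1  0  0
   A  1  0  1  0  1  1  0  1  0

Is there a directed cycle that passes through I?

I lies on a cycle iff there is a path from I back to itself.
Exploring from I, it never reaches itself; equivalently, its strongly connected component is a singleton.

No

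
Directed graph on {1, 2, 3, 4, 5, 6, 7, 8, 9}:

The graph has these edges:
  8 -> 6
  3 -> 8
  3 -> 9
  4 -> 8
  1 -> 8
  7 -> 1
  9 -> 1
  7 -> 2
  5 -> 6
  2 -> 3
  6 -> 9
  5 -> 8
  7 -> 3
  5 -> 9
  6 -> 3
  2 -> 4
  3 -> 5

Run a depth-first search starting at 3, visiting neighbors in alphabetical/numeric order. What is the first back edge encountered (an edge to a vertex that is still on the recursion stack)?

6->3

DFS from 3 (visiting neighbors in alphabetical/numeric order); mark gray on enter, black on exit:
3 gray
  5 gray
    6 gray
      6→3: 3 is gray → back edge
First back edge: 6 → 3.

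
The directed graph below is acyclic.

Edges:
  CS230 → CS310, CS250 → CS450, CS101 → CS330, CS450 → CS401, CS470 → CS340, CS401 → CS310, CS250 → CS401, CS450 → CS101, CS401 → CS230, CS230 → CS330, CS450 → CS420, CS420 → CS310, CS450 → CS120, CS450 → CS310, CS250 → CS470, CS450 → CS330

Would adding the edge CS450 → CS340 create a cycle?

Adding CS450→CS340 creates a cycle iff CS340 can already reach CS450.
Explore from CS340: no path reaches CS450. The graph stays acyclic.

No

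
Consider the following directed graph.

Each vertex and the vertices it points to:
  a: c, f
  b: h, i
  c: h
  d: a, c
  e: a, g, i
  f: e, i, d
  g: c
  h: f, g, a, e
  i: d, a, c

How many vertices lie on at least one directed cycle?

8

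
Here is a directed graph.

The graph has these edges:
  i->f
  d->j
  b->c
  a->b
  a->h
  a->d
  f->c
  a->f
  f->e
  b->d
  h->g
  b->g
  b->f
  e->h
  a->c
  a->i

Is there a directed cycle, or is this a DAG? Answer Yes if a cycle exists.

DFS with white/gray/black marking, starting from d:
d gray
  j gray
  j black
d black
a gray
  i gray
    f gray
      c gray
      c black
      e gray
        h gray
          g gray
          g black
        h black
      e black
    f black
  i black
  b gray
    b→f: f black — skip
    b→g: g black — skip
    b→d: d black — skip
    b→c: c black — skip
  b black
  a→c: c black — skip
  a→h: h black — skip
  a→d: d black — skip
  a→f: f black — skip
a black
Every edge goes to a white or black vertex — no back edge, so the graph is acyclic.

No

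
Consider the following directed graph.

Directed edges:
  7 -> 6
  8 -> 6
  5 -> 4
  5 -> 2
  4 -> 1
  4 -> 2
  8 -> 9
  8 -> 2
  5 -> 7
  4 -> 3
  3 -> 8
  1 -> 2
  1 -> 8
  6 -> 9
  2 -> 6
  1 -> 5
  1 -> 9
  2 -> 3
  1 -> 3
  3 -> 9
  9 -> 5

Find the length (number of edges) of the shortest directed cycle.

For each vertex v, BFS finds the shortest path from v back to v.
The shortest such closed walk is 5 → 4 → 1 → 5, length 3.

3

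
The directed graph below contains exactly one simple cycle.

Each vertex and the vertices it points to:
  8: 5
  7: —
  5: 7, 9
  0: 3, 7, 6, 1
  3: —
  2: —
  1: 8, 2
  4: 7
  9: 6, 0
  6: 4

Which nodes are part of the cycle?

0, 1, 5, 8, 9

DFS with gray/black marking from 9:
9 gray
  6 gray
    4 gray
      7 gray
      7 black
    4 black
  6 black
  0 gray
    3 gray
    3 black
    0→7: 7 black — skip
    0→6: 6 black — skip
    1 gray
      8 gray
        5 gray
          5→7: 7 black — skip
          5→9: 9 is gray → back edge
Back edge closes the cycle 9 → 0 → 1 → 8 → 5 → 9; its vertices are {0, 1, 5, 8, 9}.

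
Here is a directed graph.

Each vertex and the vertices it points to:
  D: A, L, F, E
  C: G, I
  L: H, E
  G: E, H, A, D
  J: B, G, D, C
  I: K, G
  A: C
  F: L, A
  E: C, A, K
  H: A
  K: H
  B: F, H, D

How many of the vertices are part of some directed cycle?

10

A vertex is on a directed cycle iff it belongs to a strongly connected component of size ≥ 2 (or has a self-loop).
The vertices on cycles are {A, C, D, E, F, G, H, I, K, L} — 10 in total.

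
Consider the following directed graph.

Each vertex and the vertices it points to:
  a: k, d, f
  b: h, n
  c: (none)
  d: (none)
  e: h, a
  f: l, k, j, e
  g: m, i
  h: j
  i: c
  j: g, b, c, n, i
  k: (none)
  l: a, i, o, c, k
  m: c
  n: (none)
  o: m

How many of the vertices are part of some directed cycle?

7

A vertex is on a directed cycle iff it belongs to a strongly connected component of size ≥ 2 (or has a self-loop).
The vertices on cycles are {a, b, e, f, h, j, l} — 7 in total.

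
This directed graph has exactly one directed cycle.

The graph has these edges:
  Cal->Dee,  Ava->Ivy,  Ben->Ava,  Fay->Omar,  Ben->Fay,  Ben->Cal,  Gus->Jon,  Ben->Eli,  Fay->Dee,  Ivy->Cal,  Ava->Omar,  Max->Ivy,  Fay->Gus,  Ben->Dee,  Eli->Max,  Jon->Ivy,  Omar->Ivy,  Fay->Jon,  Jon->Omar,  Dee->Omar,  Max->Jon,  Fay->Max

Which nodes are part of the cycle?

Cal, Dee, Ivy, Omar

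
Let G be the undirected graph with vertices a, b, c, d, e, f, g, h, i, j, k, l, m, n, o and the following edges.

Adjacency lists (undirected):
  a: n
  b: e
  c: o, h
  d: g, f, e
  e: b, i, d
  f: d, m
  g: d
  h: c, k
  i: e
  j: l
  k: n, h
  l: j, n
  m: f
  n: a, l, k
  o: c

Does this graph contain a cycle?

DFS, tracking each vertex's parent; an edge to a visited non-parent vertex closes a cycle.
Start from e:
visit e (parent –)
  visit b (parent e)
    b–e: parent, skip
  visit i (parent e)
    i–e: parent, skip
  visit d (parent e)
    visit g (parent d)
      g–d: parent, skip
    visit f (parent d)
      f–d: parent, skip
      visit m (parent f)
        m–f: parent, skip
    d–e: parent, skip
visit a (parent –)
  visit n (parent a)
    n–a: parent, skip
    visit l (parent n)
      visit j (parent l)
        j–l: parent, skip
      l–n: parent, skip
    visit k (parent n)
      k–n: parent, skip
      visit h (parent k)
        visit c (parent h)
          visit o (parent c)
            o–c: parent, skip
          c–h: parent, skip
        h–k: parent, skip
No non-parent visited neighbor found — the graph is a forest.

No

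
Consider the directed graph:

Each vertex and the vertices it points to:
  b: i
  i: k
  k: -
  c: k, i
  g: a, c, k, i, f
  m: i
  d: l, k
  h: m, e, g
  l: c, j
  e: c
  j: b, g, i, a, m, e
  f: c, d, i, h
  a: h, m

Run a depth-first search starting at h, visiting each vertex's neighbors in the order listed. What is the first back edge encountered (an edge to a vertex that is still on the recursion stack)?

a->h

DFS from h (visiting each vertex's neighbors in the order listed); mark gray on enter, black on exit:
h gray
  m gray
    i gray
      k gray
      k black
    i black
  m black
  e gray
    c gray
      c→k: k black — skip
      c→i: i black — skip
    c black
  e black
  g gray
    a gray
      a→h: h is gray → back edge
First back edge: a → h.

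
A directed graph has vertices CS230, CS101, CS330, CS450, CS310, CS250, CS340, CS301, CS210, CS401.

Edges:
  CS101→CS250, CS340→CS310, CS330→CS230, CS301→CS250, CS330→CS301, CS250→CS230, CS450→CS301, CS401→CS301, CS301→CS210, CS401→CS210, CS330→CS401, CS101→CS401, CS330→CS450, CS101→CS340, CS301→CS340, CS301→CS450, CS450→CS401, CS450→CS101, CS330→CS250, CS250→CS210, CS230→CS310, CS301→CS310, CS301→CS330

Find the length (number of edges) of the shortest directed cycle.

2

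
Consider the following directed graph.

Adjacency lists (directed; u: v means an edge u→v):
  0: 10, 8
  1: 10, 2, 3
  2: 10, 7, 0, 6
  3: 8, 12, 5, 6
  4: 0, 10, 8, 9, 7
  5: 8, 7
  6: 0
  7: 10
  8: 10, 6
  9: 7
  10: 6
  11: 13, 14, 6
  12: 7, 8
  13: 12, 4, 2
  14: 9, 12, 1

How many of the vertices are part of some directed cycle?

4

A vertex is on a directed cycle iff it belongs to a strongly connected component of size ≥ 2 (or has a self-loop).
The vertices on cycles are {0, 6, 8, 10} — 4 in total.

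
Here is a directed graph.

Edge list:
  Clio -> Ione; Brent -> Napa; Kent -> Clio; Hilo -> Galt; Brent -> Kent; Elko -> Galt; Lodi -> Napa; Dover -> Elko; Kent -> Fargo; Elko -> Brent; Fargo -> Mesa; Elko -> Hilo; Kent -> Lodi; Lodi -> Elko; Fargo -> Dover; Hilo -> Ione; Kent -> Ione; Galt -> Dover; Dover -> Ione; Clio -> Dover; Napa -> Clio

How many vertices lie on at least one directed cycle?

A vertex is on a directed cycle iff it belongs to a strongly connected component of size ≥ 2 (or has a self-loop).
The vertices on cycles are {Clio, Elko, Galt, Hilo, Kent, Lodi, Napa, Brent, Dover, Fargo} — 10 in total.

10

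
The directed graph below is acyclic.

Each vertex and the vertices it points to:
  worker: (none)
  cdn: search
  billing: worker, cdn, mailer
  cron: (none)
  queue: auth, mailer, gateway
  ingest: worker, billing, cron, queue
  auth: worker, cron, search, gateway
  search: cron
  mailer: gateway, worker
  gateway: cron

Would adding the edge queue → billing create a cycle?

No

Adding queue→billing creates a cycle iff billing can already reach queue.
Explore from billing: no path reaches queue. The graph stays acyclic.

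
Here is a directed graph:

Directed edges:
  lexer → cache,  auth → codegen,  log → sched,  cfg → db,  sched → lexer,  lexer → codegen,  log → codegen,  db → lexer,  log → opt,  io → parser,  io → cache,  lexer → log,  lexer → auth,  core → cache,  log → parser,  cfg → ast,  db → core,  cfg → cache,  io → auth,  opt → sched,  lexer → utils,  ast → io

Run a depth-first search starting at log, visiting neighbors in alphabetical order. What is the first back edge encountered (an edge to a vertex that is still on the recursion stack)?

lexer→log

DFS from log (visiting neighbors in alphabetical order); mark gray on enter, black on exit:
log gray
  codegen gray
  codegen black
  opt gray
    sched gray
      lexer gray
        auth gray
          auth→codegen: codegen black — skip
        auth black
        cache gray
        cache black
        lexer→codegen: codegen black — skip
        lexer→log: log is gray → back edge
First back edge: lexer → log.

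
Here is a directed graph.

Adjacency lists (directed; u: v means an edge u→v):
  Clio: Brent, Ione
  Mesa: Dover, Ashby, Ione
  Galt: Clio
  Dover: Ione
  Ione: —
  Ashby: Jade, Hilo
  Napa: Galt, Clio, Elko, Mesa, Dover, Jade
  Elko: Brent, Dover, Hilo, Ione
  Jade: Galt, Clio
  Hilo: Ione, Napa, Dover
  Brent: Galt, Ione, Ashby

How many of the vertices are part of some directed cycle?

9

A vertex is on a directed cycle iff it belongs to a strongly connected component of size ≥ 2 (or has a self-loop).
The vertices on cycles are {Clio, Elko, Galt, Hilo, Jade, Mesa, Napa, Ashby, Brent} — 9 in total.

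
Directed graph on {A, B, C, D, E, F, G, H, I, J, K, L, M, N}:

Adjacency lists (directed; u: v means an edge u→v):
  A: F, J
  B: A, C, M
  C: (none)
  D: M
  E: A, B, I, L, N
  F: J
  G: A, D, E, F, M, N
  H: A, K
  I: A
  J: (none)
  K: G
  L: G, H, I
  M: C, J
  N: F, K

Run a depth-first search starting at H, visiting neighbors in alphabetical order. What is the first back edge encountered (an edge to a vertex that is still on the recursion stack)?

L->G

DFS from H (visiting neighbors in alphabetical order); mark gray on enter, black on exit:
H gray
  A gray
    F gray
      J gray
      J black
    F black
    A→J: J black — skip
  A black
  K gray
    G gray
      G→A: A black — skip
      D gray
        M gray
          C gray
          C black
          M→J: J black — skip
        M black
      D black
      E gray
        E→A: A black — skip
        B gray
          B→A: A black — skip
          B→C: C black — skip
          B→M: M black — skip
        B black
        I gray
          I→A: A black — skip
        I black
        L gray
          L→G: G is gray → back edge
First back edge: L → G.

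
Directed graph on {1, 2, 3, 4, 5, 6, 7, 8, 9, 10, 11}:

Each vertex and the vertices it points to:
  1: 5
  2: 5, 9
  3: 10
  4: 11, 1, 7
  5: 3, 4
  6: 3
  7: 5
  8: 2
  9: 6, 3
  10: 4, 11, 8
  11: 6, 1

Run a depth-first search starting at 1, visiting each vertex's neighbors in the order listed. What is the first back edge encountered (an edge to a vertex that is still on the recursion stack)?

6→3

DFS from 1 (visiting each vertex's neighbors in the order listed); mark gray on enter, black on exit:
1 gray
  5 gray
    3 gray
      10 gray
        4 gray
          11 gray
            6 gray
              6→3: 3 is gray → back edge
First back edge: 6 → 3.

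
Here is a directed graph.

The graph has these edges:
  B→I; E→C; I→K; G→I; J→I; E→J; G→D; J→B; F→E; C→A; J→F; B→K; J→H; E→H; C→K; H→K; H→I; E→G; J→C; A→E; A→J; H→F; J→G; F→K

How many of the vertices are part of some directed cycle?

A vertex is on a directed cycle iff it belongs to a strongly connected component of size ≥ 2 (or has a self-loop).
The vertices on cycles are {A, C, E, F, H, J} — 6 in total.

6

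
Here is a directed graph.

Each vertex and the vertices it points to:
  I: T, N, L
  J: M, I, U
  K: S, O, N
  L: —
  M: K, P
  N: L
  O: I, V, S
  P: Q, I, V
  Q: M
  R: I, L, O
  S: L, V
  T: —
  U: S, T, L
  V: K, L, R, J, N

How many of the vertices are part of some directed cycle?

10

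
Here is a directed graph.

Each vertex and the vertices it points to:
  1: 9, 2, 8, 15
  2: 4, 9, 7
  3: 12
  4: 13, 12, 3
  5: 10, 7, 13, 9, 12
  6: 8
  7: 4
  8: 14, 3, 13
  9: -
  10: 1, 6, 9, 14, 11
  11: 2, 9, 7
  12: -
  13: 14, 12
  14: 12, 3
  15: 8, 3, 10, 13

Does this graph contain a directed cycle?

Yes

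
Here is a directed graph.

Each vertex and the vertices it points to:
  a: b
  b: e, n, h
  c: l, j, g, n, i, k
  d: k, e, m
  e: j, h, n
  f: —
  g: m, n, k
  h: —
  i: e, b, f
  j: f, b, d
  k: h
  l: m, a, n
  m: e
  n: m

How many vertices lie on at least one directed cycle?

A vertex is on a directed cycle iff it belongs to a strongly connected component of size ≥ 2 (or has a self-loop).
The vertices on cycles are {b, d, e, j, m, n} — 6 in total.

6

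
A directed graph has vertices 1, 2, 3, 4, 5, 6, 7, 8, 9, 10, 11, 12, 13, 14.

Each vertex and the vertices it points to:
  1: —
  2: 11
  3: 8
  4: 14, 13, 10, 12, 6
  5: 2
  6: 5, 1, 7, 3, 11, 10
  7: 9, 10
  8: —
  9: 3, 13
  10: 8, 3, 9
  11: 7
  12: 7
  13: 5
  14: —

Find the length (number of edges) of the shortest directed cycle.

6

For each vertex v, BFS finds the shortest path from v back to v.
The shortest such closed walk is 13 → 5 → 2 → 11 → 7 → 9 → 13, length 6.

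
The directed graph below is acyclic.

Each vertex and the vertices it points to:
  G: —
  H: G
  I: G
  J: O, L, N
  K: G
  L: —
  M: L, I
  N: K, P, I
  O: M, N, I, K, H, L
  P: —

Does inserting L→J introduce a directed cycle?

Adding L→J creates a cycle iff J can already reach L.
Path from J: J → L.
So J → … → L → J is a cycle.

Yes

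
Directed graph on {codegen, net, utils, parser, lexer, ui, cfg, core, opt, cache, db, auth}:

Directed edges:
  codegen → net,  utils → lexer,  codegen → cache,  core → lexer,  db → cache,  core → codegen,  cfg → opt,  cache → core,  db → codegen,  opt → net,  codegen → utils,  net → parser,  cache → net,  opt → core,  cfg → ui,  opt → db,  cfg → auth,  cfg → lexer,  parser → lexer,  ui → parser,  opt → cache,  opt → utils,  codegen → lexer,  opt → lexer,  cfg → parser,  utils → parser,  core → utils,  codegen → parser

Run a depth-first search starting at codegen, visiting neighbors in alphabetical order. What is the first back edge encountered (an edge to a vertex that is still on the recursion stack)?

DFS from codegen (visiting neighbors in alphabetical order); mark gray on enter, black on exit:
codegen gray
  cache gray
    core gray
      core→codegen: codegen is gray → back edge
First back edge: core → codegen.

core→codegen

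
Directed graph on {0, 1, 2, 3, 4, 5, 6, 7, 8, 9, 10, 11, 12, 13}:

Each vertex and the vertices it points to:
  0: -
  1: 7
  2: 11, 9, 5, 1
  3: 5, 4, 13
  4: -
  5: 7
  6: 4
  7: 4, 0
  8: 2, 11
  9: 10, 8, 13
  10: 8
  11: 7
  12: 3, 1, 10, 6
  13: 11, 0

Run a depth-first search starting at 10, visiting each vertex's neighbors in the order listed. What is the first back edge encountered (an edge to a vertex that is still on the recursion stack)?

9->10

DFS from 10 (visiting each vertex's neighbors in the order listed); mark gray on enter, black on exit:
10 gray
  8 gray
    2 gray
      11 gray
        7 gray
          4 gray
          4 black
          0 gray
          0 black
        7 black
      11 black
      9 gray
        9→10: 10 is gray → back edge
First back edge: 9 → 10.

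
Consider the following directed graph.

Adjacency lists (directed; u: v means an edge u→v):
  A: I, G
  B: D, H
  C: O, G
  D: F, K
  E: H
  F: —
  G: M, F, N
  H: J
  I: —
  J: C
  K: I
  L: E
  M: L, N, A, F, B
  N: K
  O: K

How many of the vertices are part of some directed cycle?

9

A vertex is on a directed cycle iff it belongs to a strongly connected component of size ≥ 2 (or has a self-loop).
The vertices on cycles are {A, B, C, E, G, H, J, L, M} — 9 in total.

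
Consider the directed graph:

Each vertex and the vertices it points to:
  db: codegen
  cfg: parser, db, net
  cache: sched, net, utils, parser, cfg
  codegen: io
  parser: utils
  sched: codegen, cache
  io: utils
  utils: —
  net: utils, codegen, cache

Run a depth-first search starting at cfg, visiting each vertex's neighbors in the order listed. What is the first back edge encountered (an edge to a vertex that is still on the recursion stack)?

DFS from cfg (visiting each vertex's neighbors in the order listed); mark gray on enter, black on exit:
cfg gray
  parser gray
    utils gray
    utils black
  parser black
  db gray
    codegen gray
      io gray
        io→utils: utils black — skip
      io black
    codegen black
  db black
  net gray
    net→utils: utils black — skip
    net→codegen: codegen black — skip
    cache gray
      sched gray
        sched→codegen: codegen black — skip
        sched→cache: cache is gray → back edge
First back edge: sched → cache.

sched→cache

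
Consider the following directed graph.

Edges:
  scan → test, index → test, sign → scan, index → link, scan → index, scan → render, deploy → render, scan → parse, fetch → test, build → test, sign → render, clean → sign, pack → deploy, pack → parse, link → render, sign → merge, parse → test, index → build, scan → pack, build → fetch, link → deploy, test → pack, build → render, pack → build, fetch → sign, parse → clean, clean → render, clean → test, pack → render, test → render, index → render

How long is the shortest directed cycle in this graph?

3

For each vertex v, BFS finds the shortest path from v back to v.
The shortest such closed walk is pack → build → test → pack, length 3.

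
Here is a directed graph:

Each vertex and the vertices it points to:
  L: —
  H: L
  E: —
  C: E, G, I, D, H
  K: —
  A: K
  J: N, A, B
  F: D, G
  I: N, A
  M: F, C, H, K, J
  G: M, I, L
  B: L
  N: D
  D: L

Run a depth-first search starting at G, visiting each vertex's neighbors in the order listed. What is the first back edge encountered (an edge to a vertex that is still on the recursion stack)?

F->G

DFS from G (visiting each vertex's neighbors in the order listed); mark gray on enter, black on exit:
G gray
  M gray
    F gray
      D gray
        L gray
        L black
      D black
      F→G: G is gray → back edge
First back edge: F → G.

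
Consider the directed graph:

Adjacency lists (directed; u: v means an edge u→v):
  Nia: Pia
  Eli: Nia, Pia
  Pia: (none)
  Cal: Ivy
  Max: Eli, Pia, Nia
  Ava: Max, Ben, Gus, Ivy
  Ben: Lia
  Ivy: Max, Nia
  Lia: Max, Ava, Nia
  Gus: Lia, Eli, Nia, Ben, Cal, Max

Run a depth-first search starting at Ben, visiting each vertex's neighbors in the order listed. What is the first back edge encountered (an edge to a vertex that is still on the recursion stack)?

Ava→Ben

DFS from Ben (visiting each vertex's neighbors in the order listed); mark gray on enter, black on exit:
Ben gray
  Lia gray
    Max gray
      Eli gray
        Nia gray
          Pia gray
          Pia black
        Nia black
        Eli→Pia: Pia black — skip
      Eli black
      Max→Pia: Pia black — skip
      Max→Nia: Nia black — skip
    Max black
    Ava gray
      Ava→Max: Max black — skip
      Ava→Ben: Ben is gray → back edge
First back edge: Ava → Ben.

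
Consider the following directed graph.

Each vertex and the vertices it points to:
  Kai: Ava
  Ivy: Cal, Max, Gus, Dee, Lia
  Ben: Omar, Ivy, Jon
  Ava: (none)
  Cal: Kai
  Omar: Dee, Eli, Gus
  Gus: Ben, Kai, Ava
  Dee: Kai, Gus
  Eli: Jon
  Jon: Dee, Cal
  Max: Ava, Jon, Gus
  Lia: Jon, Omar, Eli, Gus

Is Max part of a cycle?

Yes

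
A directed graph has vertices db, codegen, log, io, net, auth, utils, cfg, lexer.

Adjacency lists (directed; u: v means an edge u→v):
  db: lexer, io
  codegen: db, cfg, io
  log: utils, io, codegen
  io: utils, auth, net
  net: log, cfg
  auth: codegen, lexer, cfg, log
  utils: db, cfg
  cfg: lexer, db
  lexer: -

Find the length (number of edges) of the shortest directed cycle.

3

For each vertex v, BFS finds the shortest path from v back to v.
The shortest such closed walk is io → net → log → io, length 3.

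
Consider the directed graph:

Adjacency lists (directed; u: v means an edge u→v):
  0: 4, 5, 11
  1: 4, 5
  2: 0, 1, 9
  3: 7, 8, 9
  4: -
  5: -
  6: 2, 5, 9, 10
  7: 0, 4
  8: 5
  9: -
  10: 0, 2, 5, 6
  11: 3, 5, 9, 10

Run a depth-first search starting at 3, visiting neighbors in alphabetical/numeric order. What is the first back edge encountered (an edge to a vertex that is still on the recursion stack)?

11→3

DFS from 3 (visiting neighbors in alphabetical/numeric order); mark gray on enter, black on exit:
3 gray
  7 gray
    0 gray
      4 gray
      4 black
      5 gray
      5 black
      11 gray
        11→3: 3 is gray → back edge
First back edge: 11 → 3.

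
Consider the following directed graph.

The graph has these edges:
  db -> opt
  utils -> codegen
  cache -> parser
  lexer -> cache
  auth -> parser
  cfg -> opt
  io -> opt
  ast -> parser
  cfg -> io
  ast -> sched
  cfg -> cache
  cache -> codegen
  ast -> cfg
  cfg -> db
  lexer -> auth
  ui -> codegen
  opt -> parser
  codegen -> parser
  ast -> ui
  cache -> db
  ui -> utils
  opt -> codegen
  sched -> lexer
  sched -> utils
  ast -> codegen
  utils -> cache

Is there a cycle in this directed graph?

DFS with white/gray/black marking, starting from db:
db gray
  opt gray
    codegen gray
      parser gray
      parser black
    codegen black
    opt→parser: parser black — skip
  opt black
db black
io gray
  io→opt: opt black — skip
io black
cache gray
  cache→db: db black — skip
  cache→codegen: codegen black — skip
  cache→parser: parser black — skip
cache black
ui gray
  ui→codegen: codegen black — skip
  utils gray
    utils→codegen: codegen black — skip
    utils→cache: cache black — skip
  utils black
ui black
auth gray
  auth→parser: parser black — skip
auth black
sched gray
  lexer gray
    lexer→auth: auth black — skip
    lexer→cache: cache black — skip
  lexer black
  sched→utils: utils black — skip
sched black
cfg gray
  cfg→db: db black — skip
  cfg→io: io black — skip
  cfg→cache: cache black — skip
  cfg→opt: opt black — skip
cfg black
ast gray
  ast→cfg: cfg black — skip
  ast→ui: ui black — skip
  ast→codegen: codegen black — skip
  ast→sched: sched black — skip
  ast→parser: parser black — skip
ast black
Every edge goes to a white or black vertex — no back edge, so the graph is acyclic.

No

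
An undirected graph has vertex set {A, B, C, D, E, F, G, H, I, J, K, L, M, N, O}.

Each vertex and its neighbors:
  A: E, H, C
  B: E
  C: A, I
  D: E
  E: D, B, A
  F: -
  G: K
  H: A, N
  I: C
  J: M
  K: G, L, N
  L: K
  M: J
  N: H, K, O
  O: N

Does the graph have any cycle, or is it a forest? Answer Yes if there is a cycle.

No

DFS, tracking each vertex's parent; an edge to a visited non-parent vertex closes a cycle.
Start from D:
visit D (parent –)
  visit E (parent D)
    E–D: parent, skip
    visit B (parent E)
      B–E: parent, skip
    visit A (parent E)
      A–E: parent, skip
      visit H (parent A)
        H–A: parent, skip
        visit N (parent H)
          N–H: parent, skip
          visit K (parent N)
            visit G (parent K)
              G–K: parent, skip
            visit L (parent K)
              L–K: parent, skip
            K–N: parent, skip
          visit O (parent N)
            O–N: parent, skip
      visit C (parent A)
        C–A: parent, skip
        visit I (parent C)
          I–C: parent, skip
visit F (parent –)
visit J (parent –)
  visit M (parent J)
    M–J: parent, skip
No non-parent visited neighbor found — the graph is a forest.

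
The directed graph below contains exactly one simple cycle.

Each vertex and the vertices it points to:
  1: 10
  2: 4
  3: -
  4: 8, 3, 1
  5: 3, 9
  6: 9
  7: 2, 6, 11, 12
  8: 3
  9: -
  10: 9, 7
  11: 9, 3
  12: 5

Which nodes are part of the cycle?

1, 2, 4, 7, 10

DFS with gray/black marking from 10:
10 gray
  9 gray
  9 black
  7 gray
    2 gray
      4 gray
        8 gray
          3 gray
          3 black
        8 black
        4→3: 3 black — skip
        1 gray
          1→10: 10 is gray → back edge
Back edge closes the cycle 10 → 7 → 2 → 4 → 1 → 10; its vertices are {1, 2, 4, 7, 10}.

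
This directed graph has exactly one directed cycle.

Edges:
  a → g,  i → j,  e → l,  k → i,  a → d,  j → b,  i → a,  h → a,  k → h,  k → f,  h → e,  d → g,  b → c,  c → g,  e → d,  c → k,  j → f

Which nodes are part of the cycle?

DFS with gray/black marking from k:
k gray
  f gray
  f black
  h gray
    e gray
      d gray
        g gray
        g black
      d black
      l gray
      l black
    e black
    a gray
      a→d: d black — skip
      a→g: g black — skip
    a black
  h black
  i gray
    i→a: a black — skip
    j gray
      b gray
        c gray
          c→k: k is gray → back edge
Back edge closes the cycle k → i → j → b → c → k; its vertices are {b, c, i, j, k}.

b, c, i, j, k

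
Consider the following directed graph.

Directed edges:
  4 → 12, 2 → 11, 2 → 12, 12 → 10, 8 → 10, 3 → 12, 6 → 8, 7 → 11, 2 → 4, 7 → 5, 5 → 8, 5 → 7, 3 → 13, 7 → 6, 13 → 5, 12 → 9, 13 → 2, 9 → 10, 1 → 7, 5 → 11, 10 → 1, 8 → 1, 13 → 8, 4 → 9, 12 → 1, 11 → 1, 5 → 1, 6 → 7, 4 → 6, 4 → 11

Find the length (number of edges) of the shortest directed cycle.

For each vertex v, BFS finds the shortest path from v back to v.
The shortest such closed walk is 5 → 7 → 5, length 2.

2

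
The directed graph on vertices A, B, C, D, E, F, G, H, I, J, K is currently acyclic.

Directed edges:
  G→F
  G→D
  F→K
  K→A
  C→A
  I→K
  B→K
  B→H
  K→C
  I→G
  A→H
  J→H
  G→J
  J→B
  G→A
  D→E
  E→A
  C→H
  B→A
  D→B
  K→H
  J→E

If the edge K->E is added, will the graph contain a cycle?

Adding K→E creates a cycle iff E can already reach K.
Explore from E: no path reaches K. The graph stays acyclic.

No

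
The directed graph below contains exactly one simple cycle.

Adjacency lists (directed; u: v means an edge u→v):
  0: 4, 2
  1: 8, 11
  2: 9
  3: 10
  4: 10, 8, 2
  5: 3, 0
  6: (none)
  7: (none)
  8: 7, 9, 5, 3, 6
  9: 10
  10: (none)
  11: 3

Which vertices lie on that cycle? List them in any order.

DFS with gray/black marking from 8:
8 gray
  7 gray
  7 black
  9 gray
    10 gray
    10 black
  9 black
  5 gray
    3 gray
      3→10: 10 black — skip
    3 black
    0 gray
      4 gray
        4→10: 10 black — skip
        4→8: 8 is gray → back edge
Back edge closes the cycle 8 → 5 → 0 → 4 → 8; its vertices are {0, 4, 5, 8}.

0, 4, 5, 8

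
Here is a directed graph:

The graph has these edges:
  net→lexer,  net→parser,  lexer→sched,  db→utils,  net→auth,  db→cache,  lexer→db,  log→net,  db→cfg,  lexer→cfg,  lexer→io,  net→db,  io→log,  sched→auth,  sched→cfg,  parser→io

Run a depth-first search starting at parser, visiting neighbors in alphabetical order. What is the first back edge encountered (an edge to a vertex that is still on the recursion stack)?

DFS from parser (visiting neighbors in alphabetical order); mark gray on enter, black on exit:
parser gray
  io gray
    log gray
      net gray
        auth gray
        auth black
        db gray
          cache gray
          cache black
          cfg gray
          cfg black
          utils gray
          utils black
        db black
        lexer gray
          lexer→cfg: cfg black — skip
          lexer→db: db black — skip
          lexer→io: io is gray → back edge
First back edge: lexer → io.

lexer->io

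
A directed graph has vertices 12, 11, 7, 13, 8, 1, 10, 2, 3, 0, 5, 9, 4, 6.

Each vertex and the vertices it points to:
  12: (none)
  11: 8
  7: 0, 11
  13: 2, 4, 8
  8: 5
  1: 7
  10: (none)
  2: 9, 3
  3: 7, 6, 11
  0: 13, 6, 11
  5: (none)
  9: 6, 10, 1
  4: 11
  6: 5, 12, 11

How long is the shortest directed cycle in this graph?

5

For each vertex v, BFS finds the shortest path from v back to v.
The shortest such closed walk is 13 → 2 → 3 → 7 → 0 → 13, length 5.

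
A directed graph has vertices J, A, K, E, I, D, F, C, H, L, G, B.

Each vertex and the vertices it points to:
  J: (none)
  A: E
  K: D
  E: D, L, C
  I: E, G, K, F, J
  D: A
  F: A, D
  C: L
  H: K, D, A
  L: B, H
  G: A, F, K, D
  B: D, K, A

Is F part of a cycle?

F lies on a cycle iff there is a path from F back to itself.
Exploring from F, it never reaches itself; equivalently, its strongly connected component is a singleton.

No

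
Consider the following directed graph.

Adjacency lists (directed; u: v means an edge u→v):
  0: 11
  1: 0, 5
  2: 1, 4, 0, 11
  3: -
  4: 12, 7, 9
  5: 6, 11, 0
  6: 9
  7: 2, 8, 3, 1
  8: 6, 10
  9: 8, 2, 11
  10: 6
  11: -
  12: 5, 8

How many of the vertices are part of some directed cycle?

A vertex is on a directed cycle iff it belongs to a strongly connected component of size ≥ 2 (or has a self-loop).
The vertices on cycles are {1, 2, 4, 5, 6, 7, 8, 9, 10, 12} — 10 in total.

10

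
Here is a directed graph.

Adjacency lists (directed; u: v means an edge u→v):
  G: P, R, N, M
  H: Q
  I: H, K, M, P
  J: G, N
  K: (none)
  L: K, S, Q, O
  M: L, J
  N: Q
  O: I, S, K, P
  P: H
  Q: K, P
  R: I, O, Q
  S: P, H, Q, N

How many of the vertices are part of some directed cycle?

A vertex is on a directed cycle iff it belongs to a strongly connected component of size ≥ 2 (or has a self-loop).
The vertices on cycles are {G, H, I, J, L, M, O, P, Q, R} — 10 in total.

10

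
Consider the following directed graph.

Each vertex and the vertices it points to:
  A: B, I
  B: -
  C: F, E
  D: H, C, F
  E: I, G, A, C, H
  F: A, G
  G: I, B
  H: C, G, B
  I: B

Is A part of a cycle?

No

A lies on a cycle iff there is a path from A back to itself.
Exploring from A, it never reaches itself; equivalently, its strongly connected component is a singleton.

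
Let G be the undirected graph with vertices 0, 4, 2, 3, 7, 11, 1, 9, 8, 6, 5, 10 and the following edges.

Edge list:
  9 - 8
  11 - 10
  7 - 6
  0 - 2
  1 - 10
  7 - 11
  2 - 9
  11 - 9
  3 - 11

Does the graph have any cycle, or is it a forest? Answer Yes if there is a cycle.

DFS, tracking each vertex's parent; an edge to a visited non-parent vertex closes a cycle.
Start from 4:
visit 4 (parent –)
visit 0 (parent –)
  visit 2 (parent 0)
    visit 9 (parent 2)
      visit 11 (parent 9)
        visit 3 (parent 11)
          3–11: parent, skip
        11–9: parent, skip
        visit 7 (parent 11)
          7–11: parent, skip
          visit 6 (parent 7)
            6–7: parent, skip
        visit 10 (parent 11)
          10–11: parent, skip
          visit 1 (parent 10)
            1–10: parent, skip
      9–2: parent, skip
      visit 8 (parent 9)
        8–9: parent, skip
    2–0: parent, skip
visit 5 (parent –)
No non-parent visited neighbor found — the graph is a forest.

No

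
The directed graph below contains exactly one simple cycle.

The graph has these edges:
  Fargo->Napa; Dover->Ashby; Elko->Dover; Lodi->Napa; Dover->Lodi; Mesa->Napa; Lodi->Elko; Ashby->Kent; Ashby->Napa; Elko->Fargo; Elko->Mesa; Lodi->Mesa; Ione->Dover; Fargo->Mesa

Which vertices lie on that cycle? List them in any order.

DFS with gray/black marking from Dover:
Dover gray
  Lodi gray
    Mesa gray
      Napa gray
      Napa black
    Mesa black
    Elko gray
      Fargo gray
        Fargo→Mesa: Mesa black — skip
        Fargo→Napa: Napa black — skip
      Fargo black
      Elko→Mesa: Mesa black — skip
      Elko→Dover: Dover is gray → back edge
Back edge closes the cycle Dover → Lodi → Elko → Dover; its vertices are {Elko, Lodi, Dover}.

Elko, Lodi, Dover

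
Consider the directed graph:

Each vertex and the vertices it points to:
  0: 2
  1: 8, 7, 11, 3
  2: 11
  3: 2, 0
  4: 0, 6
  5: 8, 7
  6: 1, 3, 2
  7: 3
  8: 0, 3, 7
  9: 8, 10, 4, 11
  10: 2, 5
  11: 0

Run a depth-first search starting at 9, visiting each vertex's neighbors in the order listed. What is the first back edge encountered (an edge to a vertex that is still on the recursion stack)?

DFS from 9 (visiting each vertex's neighbors in the order listed); mark gray on enter, black on exit:
9 gray
  8 gray
    0 gray
      2 gray
        11 gray
          11→0: 0 is gray → back edge
First back edge: 11 → 0.

11->0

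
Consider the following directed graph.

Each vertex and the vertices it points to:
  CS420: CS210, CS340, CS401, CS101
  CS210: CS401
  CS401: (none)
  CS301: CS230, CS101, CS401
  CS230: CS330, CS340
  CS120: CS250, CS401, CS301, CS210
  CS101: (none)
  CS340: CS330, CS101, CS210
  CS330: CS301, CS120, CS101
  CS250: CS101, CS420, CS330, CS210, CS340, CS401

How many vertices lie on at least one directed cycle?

7

A vertex is on a directed cycle iff it belongs to a strongly connected component of size ≥ 2 (or has a self-loop).
The vertices on cycles are {CS120, CS230, CS250, CS301, CS330, CS340, CS420} — 7 in total.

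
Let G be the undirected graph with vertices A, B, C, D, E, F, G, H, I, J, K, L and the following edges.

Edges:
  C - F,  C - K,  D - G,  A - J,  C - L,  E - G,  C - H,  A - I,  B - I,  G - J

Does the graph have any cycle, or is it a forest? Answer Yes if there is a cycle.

No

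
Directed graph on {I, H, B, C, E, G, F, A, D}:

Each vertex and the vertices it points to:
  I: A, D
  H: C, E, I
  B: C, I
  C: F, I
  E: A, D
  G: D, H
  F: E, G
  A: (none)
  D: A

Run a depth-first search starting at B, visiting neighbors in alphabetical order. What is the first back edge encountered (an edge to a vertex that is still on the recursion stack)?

H->C

DFS from B (visiting neighbors in alphabetical order); mark gray on enter, black on exit:
B gray
  C gray
    F gray
      E gray
        A gray
        A black
        D gray
          D→A: A black — skip
        D black
      E black
      G gray
        G→D: D black — skip
        H gray
          H→C: C is gray → back edge
First back edge: H → C.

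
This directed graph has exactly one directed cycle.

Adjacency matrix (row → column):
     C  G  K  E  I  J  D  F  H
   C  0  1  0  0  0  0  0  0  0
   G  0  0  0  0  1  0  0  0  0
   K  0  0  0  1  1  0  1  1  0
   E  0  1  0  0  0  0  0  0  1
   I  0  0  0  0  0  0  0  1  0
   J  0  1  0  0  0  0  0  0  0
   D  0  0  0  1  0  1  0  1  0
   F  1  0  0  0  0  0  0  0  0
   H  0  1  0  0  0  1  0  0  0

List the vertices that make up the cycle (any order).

DFS with gray/black marking from I:
I gray
  F gray
    C gray
      G gray
        G→I: I is gray → back edge
Back edge closes the cycle I → F → C → G → I; its vertices are {C, F, G, I}.

C, F, G, I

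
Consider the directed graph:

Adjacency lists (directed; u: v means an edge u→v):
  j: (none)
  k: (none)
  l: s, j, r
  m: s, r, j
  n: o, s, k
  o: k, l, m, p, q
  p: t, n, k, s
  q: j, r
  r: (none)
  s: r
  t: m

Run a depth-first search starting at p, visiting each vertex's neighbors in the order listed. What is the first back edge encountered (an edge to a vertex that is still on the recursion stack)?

o→p

DFS from p (visiting each vertex's neighbors in the order listed); mark gray on enter, black on exit:
p gray
  t gray
    m gray
      s gray
        r gray
        r black
      s black
      m→r: r black — skip
      j gray
      j black
    m black
  t black
  n gray
    o gray
      k gray
      k black
      l gray
        l→s: s black — skip
        l→j: j black — skip
        l→r: r black — skip
      l black
      o→m: m black — skip
      o→p: p is gray → back edge
First back edge: o → p.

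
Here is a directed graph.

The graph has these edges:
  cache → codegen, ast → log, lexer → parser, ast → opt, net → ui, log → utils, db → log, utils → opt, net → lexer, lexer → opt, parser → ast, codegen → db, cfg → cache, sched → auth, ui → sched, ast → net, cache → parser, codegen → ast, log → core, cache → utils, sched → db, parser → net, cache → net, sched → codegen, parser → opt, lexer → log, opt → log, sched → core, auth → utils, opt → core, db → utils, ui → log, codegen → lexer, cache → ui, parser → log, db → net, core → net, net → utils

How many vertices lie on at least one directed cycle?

13

A vertex is on a directed cycle iff it belongs to a strongly connected component of size ≥ 2 (or has a self-loop).
The vertices on cycles are {db, ui, ast, log, net, opt, auth, core, lexer, sched, utils, parser, codegen} — 13 in total.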